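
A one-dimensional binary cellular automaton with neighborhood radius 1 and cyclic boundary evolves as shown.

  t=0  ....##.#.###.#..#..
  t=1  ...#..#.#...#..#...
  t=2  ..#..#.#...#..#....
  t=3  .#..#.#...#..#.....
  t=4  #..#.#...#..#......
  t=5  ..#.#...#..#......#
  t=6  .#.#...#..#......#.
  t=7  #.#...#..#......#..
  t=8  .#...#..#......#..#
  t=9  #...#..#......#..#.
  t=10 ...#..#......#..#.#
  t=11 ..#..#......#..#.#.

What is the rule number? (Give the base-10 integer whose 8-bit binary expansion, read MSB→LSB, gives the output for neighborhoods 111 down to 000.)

  [7] ### => .  t=0,i=10
  [6] ##. => .  t=0,i=5
  [5] #.# => #  t=0,i=6
  [4] #.. => .  t=0,i=14
  [3] .## => .  t=0,i=4
  [2] .#. => .  t=0,i=7
  [1] ..# => #  t=0,i=3
  [0] ... => .  t=0,i=0
  bits 00100010 = 34

34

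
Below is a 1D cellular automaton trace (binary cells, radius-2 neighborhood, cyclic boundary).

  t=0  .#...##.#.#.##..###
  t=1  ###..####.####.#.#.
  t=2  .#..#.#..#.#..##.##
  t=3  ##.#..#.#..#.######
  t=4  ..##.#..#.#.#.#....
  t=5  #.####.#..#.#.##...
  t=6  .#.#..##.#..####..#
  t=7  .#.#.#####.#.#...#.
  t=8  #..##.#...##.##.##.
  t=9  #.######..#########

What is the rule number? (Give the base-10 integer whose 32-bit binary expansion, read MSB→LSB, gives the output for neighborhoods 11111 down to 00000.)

  [31] ##### => .  t=3,i=15
  [30] ####. => .  t=1,i=7
  [29] ###.# => .  t=0,i=18
  [28] ###.. => .  t=1,i=2
  [27] ##.## => #  t=1,i=9
  [26] ##.#. => #  t=0,i=0
  [25] ##..# => .  t=0,i=14
  [24] ##... => .  t=5,i=16
  [23] #.### => .  t=1,i=0
  [22] #.##. => #  t=0,i=12
  [21] #.#.# => #  t=0,i=8
  [20] #.#.. => #  t=0,i=1
  [19] #..## => #  t=0,i=15
  [18] #..#. => #  t=2,i=3
  [17] #...# => .  t=0,i=3
  [16] #.... => .  t=4,i=16
  [15] .#### => #  t=1,i=6
  [14] .###. => #  t=0,i=17
  [13] .##.# => #  t=0,i=6
  [12] .##.. => #  t=0,i=13
  [11] .#.## => #  t=0,i=11
  [10] .#.#. => .  t=0,i=9
  [9] .#..# => .  t=2,i=2
  [8] .#... => #  t=0,i=2
  [7] ..### => .  t=0,i=16
  [6] ..##. => #  t=0,i=5
  [5] ..#.# => .  t=2,i=4
  [4] ..#.. => #  t=7,i=17
  [3] ...## => .  t=0,i=4
  [2] ...#. => #  t=5,i=18
  [1] ....# => #  t=4,i=0
  [0] ..... => .  t=4,i=17
  bits 00001100011111001111100101010110 = 209516886

209516886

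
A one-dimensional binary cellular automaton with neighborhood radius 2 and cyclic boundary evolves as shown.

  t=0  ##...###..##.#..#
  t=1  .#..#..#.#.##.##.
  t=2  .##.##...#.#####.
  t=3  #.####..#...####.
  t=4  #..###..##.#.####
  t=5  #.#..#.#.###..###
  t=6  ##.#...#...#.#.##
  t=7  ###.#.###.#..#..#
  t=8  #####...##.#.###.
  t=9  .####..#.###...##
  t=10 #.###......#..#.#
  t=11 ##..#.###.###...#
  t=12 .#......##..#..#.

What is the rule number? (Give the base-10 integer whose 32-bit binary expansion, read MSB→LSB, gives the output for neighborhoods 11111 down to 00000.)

4234785565

  #####|#  b31=1 t=2,i=13
  ####.|#  b30=1 t=2,i=14
  ###.#|#  b29=1 t=3,i=15
  ###..|#  b28=1 t=0,i=1
  ##.##|#  b27=1 t=1,i=13
  ##.#.|#  b26=1 t=0,i=12
  ##..#|.  b25=0 t=0,i=8
  ##...|.  b24=0 t=0,i=2
  #.###|.  b23=0 t=2,i=11
  #.##.|#  b22=1 t=1,i=11
  #.#.#|#  b21=1 t=1,i=9
  #.#..|.  b20=0 t=0,i=13
  #..##|#  b19=1 t=0,i=9
  #..#.|.  b18=0 t=1,i=0
  #...#|.  b17=0 t=0,i=3
  #....|#  b16=1 t=10,i=6
  .####|#  b15=1 t=2,i=12
  .###.|.  b14=0 t=0,i=0
  .##.#|#  b13=1 t=0,i=11
  .##..|#  b12=1 t=1,i=15
  .#.##|.  b11=0 t=1,i=10
  .#.#.|.  b10=0 t=1,i=8
  .#..#|#  b9=1 t=0,i=14
  .#...|#  b8=1 t=3,i=9
  ..###|.  b7=0 t=0,i=5
  ..##.|.  b6=0 t=0,i=10
  ..#.#|.  b5=0 t=1,i=7
  ..#..|#  b4=1 t=1,i=1
  ...##|#  b3=1 t=0,i=4
  ...#.|#  b2=1 t=2,i=8
  ....#|.  b1=0 t=10,i=9
  .....|#  b0=1 t=10,i=7
  bits 11111100011010011011001100011101 = 4234785565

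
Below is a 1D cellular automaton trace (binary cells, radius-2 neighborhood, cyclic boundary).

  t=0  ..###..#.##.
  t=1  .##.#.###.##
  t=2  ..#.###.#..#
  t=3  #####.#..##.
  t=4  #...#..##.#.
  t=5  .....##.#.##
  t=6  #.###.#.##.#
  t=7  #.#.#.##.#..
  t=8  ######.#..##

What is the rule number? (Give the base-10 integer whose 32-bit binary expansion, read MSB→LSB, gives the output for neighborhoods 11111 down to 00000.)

833371819

  #####|.  b31=0 t=3,i=2
  ####.|.  b30=0 t=3,i=3
  ###.#|#  b29=1 t=1,i=8
  ###..|#  b28=1 t=0,i=4
  ##.##|.  b27=0 t=1,i=0
  ##.#.|.  b26=0 t=1,i=3
  ##..#|.  b25=0 t=0,i=5
  ##...|#  b24=1 t=0,i=11
  #.###|#  b23=1 t=1,i=6
  #.##.|.  b22=0 t=0,i=9
  #.#.#|#  b21=1 t=1,i=4
  #.#..|.  b20=0 t=2,i=8
  #..##|#  b19=1 t=3,i=8
  #..#.|#  b18=1 t=0,i=6
  #...#|.  b17=0 t=0,i=0
  #....|.  b16=0 t=5,i=1
  .####|.  b15=0 t=3,i=1
  .###.|.  b14=0 t=0,i=3
  .##.#|#  b13=1 t=1,i=2
  .##..|#  b12=1 t=0,i=10
  .#.##|#  b11=1 t=0,i=8
  .#.#.|#  b10=1 t=4,i=11
  .#..#|#  b9=1 t=2,i=0
  .#...|.  b8=0 t=4,i=1
  ..###|#  b7=1 t=0,i=2
  ..##.|.  b6=0 t=3,i=9
  ..#.#|#  b5=1 t=0,i=7
  ..#..|.  b4=0 t=2,i=11
  ...##|#  b3=1 t=0,i=1
  ...#.|.  b2=0 t=4,i=3
  ....#|#  b1=1 t=5,i=3
  .....|#  b0=1 t=5,i=2
  bits 00110001101011000011111010101011 = 833371819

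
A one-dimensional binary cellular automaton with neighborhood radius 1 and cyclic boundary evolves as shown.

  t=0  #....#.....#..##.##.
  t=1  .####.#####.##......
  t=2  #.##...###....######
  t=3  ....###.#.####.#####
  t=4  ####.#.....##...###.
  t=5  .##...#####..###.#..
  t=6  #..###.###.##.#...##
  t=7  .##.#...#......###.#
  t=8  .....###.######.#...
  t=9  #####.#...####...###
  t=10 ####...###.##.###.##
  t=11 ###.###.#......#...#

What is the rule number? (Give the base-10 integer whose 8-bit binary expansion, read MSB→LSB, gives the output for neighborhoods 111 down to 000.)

  ### -> #   bit 7 = 1  t=1,i=2
  ##. -> .   bit 6 = 0  t=0,i=15
  #.# -> .   bit 5 = 0  t=0,i=16
  #.. -> #   bit 4 = 1  t=0,i=1
  .## -> .   bit 3 = 0  t=0,i=14
  .#. -> .   bit 2 = 0  t=0,i=0
  ..# -> #   bit 1 = 1  t=0,i=4
  ... -> #   bit 0 = 1  t=0,i=2
  bits 10010011 = 147

147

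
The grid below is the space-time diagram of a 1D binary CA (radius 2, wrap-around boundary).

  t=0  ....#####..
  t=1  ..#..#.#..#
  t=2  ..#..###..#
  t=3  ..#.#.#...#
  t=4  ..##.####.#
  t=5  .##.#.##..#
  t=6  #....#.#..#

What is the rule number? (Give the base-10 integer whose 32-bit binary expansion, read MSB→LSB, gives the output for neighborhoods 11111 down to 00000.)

  ##### -> .   bit 31 = 0  t=0,i=6
  ####. -> #   bit 30 = 1  t=0,i=7
  ###.# -> .   bit 29 = 0  t=4,i=8
  ###.. -> .   bit 28 = 0  t=0,i=8
  ##.## -> #   bit 27 = 1  t=4,i=4
  ##.#. -> .   bit 26 = 0  t=4,i=9
  ##..# -> .   bit 25 = 0  t=2,i=8
  ##... -> .   bit 24 = 0  t=0,i=9
  #.### -> .   bit 23 = 0  t=4,i=5
  #.##. -> .   bit 22 = 0  t=5,i=1
  #.#.# -> .   bit 21 = 0  t=3,i=4
  #.#.. -> #   bit 20 = 1  t=1,i=7
  #..## -> #   bit 19 = 1  t=2,i=4
  #..#. -> .   bit 18 = 0  t=1,i=1
  #...# -> #   bit 17 = 1  t=3,i=8
  #.... -> #   bit 16 = 1  t=0,i=10
  .#### -> #   bit 15 = 1  t=0,i=5
  .###. -> #   bit 14 = 1  t=2,i=6
  .##.# -> .   bit 13 = 0  t=4,i=3
  .##.. -> #   bit 12 = 1  t=5,i=7
  .#.## -> #   bit 11 = 1  t=5,i=0
  .#.#. -> #   bit 10 = 1  t=1,i=6
  .#..# -> .   bit 9 = 0  t=1,i=0
  .#... -> #   bit 8 = 1  t=3,i=7
  ..### -> .   bit 7 = 0  t=0,i=4
  ..##. -> #   bit 6 = 1  t=4,i=2
  ..#.# -> #   bit 5 = 1  t=1,i=5
  ..#.. -> #   bit 4 = 1  t=1,i=2
  ...## -> .   bit 3 = 0  t=0,i=3
  ...#. -> .   bit 2 = 0  t=3,i=9
  ....# -> #   bit 1 = 1  t=0,i=2
  ..... -> .   bit 0 = 0  t=0,i=0
  bits 01001000000110111101110101110010 = 1209785714

1209785714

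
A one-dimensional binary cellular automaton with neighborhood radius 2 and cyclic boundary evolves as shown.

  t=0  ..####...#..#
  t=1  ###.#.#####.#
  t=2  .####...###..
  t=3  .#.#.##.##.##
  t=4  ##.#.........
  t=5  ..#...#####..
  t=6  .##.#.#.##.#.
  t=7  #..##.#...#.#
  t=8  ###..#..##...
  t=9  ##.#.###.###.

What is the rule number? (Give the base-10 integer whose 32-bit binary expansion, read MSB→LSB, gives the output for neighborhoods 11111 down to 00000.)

  ##### -> #   bit 31 = 1  t=1,i=8
  ####. -> #   bit 30 = 1  t=0,i=4
  ###.# -> #   bit 29 = 1  t=1,i=2
  ###.. -> .   bit 28 = 0  t=0,i=5
  ##.## -> .   bit 27 = 0  t=1,i=11
  ##.#. -> #   bit 26 = 1  t=1,i=3
  ##..# -> #   bit 25 = 1  t=7,i=1
  ##... -> #   bit 24 = 1  t=0,i=6
  #.### -> .   bit 23 = 0  t=1,i=6
  #.##. -> .   bit 22 = 0  t=3,i=5
  #.#.# -> #   bit 21 = 1  t=1,i=4
  #.#.. -> .   bit 20 = 0  t=4,i=3
  #..## -> #   bit 19 = 1  t=0,i=1
  #..#. -> .   bit 18 = 0  t=0,i=11
  #...# -> #   bit 17 = 1  t=0,i=7
  #.... -> .   bit 16 = 0  t=4,i=5
  .#### -> .   bit 15 = 0  t=0,i=3
  .###. -> #   bit 14 = 1  t=2,i=9
  .##.# -> .   bit 13 = 0  t=3,i=6
  .##.. -> #   bit 12 = 1  t=7,i=0
  .#.## -> .   bit 11 = 0  t=1,i=5
  .#.#. -> .   bit 10 = 0  t=3,i=2
  .#..# -> #   bit 9 = 1  t=0,i=0
  .#... -> .   bit 8 = 0  t=4,i=4
  ..### -> #   bit 7 = 1  t=0,i=2
  ..##. -> .   bit 6 = 0  t=4,i=0
  ..#.# -> .   bit 5 = 0  t=7,i=10
  ..#.. -> #   bit 4 = 1  t=0,i=9
  ...## -> .   bit 3 = 0  t=2,i=0
  ...#. -> #   bit 2 = 1  t=0,i=8
  ....# -> .   bit 1 = 0  t=4,i=11
  ..... -> #   bit 0 = 1  t=4,i=6
  bits 11100111001010100101001010010101 = 3878310549

3878310549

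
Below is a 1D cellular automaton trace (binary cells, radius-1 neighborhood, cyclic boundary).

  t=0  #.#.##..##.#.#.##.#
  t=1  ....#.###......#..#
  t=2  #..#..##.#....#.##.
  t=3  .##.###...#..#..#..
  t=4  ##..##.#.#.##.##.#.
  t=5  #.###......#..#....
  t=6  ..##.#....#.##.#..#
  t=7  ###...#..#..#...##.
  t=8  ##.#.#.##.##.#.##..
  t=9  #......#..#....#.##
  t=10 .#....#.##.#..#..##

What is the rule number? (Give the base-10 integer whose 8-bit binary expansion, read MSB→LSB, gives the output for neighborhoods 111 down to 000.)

  ###|#  b7=1 t=1,i=7
  ##.|.  b6=0 t=0,i=0
  #.#|.  b5=0 t=0,i=1
  #..|#  b4=1 t=0,i=6
  .##|#  b3=1 t=0,i=4
  .#.|.  b2=0 t=0,i=2
  ..#|#  b1=1 t=0,i=7
  ...|.  b0=0 t=1,i=1
  bits 10011010 = 154

154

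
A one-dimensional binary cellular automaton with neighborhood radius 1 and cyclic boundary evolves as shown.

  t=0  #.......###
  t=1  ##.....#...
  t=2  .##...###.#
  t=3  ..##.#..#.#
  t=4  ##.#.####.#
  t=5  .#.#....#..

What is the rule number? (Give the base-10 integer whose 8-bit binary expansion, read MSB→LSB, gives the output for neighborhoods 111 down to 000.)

  [7] ### => .  t=0,i=9
  [6] ##. => #  t=0,i=0
  [5] #.# => .  t=2,i=0
  [4] #.. => #  t=0,i=1
  [3] .## => .  t=0,i=8
  [2] .#. => #  t=1,i=7
  [1] ..# => #  t=0,i=7
  [0] ... => .  t=0,i=2
  bits 01010110 = 86

86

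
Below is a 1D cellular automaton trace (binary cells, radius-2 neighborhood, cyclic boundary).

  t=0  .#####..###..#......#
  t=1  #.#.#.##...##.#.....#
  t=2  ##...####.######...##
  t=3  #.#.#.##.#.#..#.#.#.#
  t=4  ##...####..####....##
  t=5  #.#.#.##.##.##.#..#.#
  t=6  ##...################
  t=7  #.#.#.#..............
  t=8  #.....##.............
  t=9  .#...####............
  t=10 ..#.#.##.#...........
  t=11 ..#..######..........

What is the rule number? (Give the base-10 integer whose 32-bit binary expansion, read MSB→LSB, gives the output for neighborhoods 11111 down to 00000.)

1331477352

  nb #####: next=.  (t=0,i=3, bit31=0)
  nb ####.: next=#  (t=0,i=4, bit30=1)
  nb ###.#: next=.  (t=2,i=8, bit29=0)
  nb ###..: next=.  (t=0,i=5, bit28=0)
  nb ##.##: next=#  (t=2,i=9, bit27=1)
  nb ##.#.: next=#  (t=1,i=1, bit26=1)
  nb ##..#: next=#  (t=0,i=6, bit25=1)
  nb ##...: next=#  (t=1,i=8, bit24=1)
  nb #.###: next=.  (t=0,i=1, bit23=0)
  nb #.##.: next=#  (t=1,i=6, bit22=1)
  nb #.#.#: next=.  (t=1,i=2, bit21=0)
  nb #.#..: next=#  (t=1,i=14, bit20=1)
  nb #..##: next=#  (t=0,i=7, bit19=1)
  nb #..#.: next=#  (t=0,i=12, bit18=1)
  nb #...#: next=.  (t=1,i=9, bit17=0)
  nb #....: next=.  (t=0,i=15, bit16=0)
  nb .####: next=#  (t=0,i=2, bit15=1)
  nb .###.: next=.  (t=0,i=9, bit14=0)
  nb .##.#: next=#  (t=1,i=0, bit13=1)
  nb .##..: next=#  (t=1,i=7, bit12=1)
  nb .#.##: next=#  (t=0,i=0, bit11=1)
  nb .#.#.: next=.  (t=1,i=3, bit10=0)
  nb .#..#: next=#  (t=3,i=12, bit9=1)
  nb .#...: next=#  (t=0,i=14, bit8=1)
  nb ..###: next=.  (t=0,i=8, bit7=0)
  nb ..##.: next=#  (t=1,i=11, bit6=1)
  nb ..#.#: next=#  (t=0,i=20, bit5=1)
  nb ..#..: next=.  (t=0,i=13, bit4=0)
  nb ...##: next=#  (t=1,i=10, bit3=1)
  nb ...#.: next=.  (t=0,i=19, bit2=0)
  nb ....#: next=.  (t=0,i=18, bit1=0)
  nb .....: next=.  (t=0,i=16, bit0=0)
  bits 01001111010111001011101101101000 = 1331477352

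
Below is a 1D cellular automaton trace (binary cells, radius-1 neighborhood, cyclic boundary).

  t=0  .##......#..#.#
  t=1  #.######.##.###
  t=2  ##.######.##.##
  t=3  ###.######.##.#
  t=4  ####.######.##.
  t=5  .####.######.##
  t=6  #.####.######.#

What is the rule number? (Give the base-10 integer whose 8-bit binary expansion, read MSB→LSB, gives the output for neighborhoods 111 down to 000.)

245

  nb ###: next=#  (t=1,i=3, bit7=1)
  nb ##.: next=#  (t=0,i=2, bit6=1)
  nb #.#: next=#  (t=0,i=0, bit5=1)
  nb #..: next=#  (t=0,i=3, bit4=1)
  nb .##: next=.  (t=0,i=1, bit3=0)
  nb .#.: next=#  (t=0,i=9, bit2=1)
  nb ..#: next=.  (t=0,i=8, bit1=0)
  nb ...: next=#  (t=0,i=4, bit0=1)
  bits 11110101 = 245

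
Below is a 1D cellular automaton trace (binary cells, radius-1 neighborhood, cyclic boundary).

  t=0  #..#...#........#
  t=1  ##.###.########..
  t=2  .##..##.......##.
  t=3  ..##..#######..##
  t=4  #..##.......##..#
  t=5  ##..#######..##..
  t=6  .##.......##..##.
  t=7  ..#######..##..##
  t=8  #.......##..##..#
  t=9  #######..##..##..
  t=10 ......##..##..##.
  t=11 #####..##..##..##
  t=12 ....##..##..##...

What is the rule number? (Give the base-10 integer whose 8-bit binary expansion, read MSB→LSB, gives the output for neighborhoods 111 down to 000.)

117

  nb ###: next=.  (t=1,i=4, bit7=0)
  nb ##.: next=#  (t=0,i=0, bit6=1)
  nb #.#: next=#  (t=1,i=2, bit5=1)
  nb #..: next=#  (t=0,i=1, bit4=1)
  nb .##: next=.  (t=0,i=16, bit3=0)
  nb .#.: next=#  (t=0,i=3, bit2=1)
  nb ..#: next=.  (t=0,i=2, bit1=0)
  nb ...: next=#  (t=0,i=5, bit0=1)
  bits 01110101 = 117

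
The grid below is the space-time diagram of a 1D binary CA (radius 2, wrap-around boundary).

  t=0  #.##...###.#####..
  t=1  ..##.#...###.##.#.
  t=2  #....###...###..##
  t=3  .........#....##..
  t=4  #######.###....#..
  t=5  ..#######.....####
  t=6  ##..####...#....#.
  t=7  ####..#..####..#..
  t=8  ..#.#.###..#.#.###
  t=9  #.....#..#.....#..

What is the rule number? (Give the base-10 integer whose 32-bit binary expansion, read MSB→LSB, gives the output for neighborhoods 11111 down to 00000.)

  ##### -> #   bit 31 = 1  t=0,i=13
  ####. -> #   bit 30 = 1  t=0,i=14
  ###.# -> #   bit 29 = 1  t=0,i=9
  ###.. -> .   bit 28 = 0  t=0,i=15
  ##.## -> #   bit 27 = 1  t=0,i=10
  ##.#. -> .   bit 26 = 0  t=1,i=4
  ##..# -> #   bit 25 = 1  t=0,i=16
  ##... -> .   bit 24 = 0  t=0,i=4
  #.### -> #   bit 23 = 1  t=0,i=11
  #.##. -> #   bit 22 = 1  t=0,i=2
  #.#.# -> .   bit 21 = 0  t=8,i=4
  #.#.. -> #   bit 20 = 1  t=1,i=5
  #..## -> #   bit 19 = 1  t=2,i=15
  #..#. -> .   bit 18 = 0  t=0,i=17
  #...# -> #   bit 17 = 1  t=0,i=5
  #.... -> .   bit 16 = 0  t=2,i=2
  .#### -> .   bit 15 = 0  t=0,i=12
  .###. -> .   bit 14 = 0  t=0,i=8
  .##.# -> .   bit 13 = 0  t=1,i=3
  .##.. -> #   bit 12 = 1  t=0,i=3
  .#.## -> .   bit 11 = 0  t=0,i=1
  .#.#. -> .   bit 10 = 0  t=8,i=3
  .#..# -> #   bit 9 = 1  t=4,i=16
  .#... -> #   bit 8 = 1  t=1,i=6
  ..### -> .   bit 7 = 0  t=0,i=7
  ..##. -> .   bit 6 = 0  t=1,i=2
  ..#.# -> .   bit 5 = 0  t=0,i=0
  ..#.. -> #   bit 4 = 1  t=3,i=9
  ...## -> .   bit 3 = 0  t=0,i=6
  ...#. -> #   bit 2 = 1  t=3,i=8
  ....# -> .   bit 1 = 0  t=2,i=3
  ..... -> #   bit 0 = 1  t=3,i=0
  bits 11101010110110100001001100010101 = 3940160277

3940160277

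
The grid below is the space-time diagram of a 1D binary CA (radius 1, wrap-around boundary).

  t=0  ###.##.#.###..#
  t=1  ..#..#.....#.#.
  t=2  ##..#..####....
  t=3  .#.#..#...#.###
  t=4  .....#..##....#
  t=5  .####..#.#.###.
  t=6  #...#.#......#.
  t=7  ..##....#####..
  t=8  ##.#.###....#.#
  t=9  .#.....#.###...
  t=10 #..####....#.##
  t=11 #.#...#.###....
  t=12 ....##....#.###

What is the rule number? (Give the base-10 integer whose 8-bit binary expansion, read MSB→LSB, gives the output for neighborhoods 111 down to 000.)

  ###|.  b7=0 t=0,i=0
  ##.|#  b6=1 t=0,i=2
  #.#|.  b5=0 t=0,i=3
  #..|.  b4=0 t=0,i=12
  .##|.  b3=0 t=0,i=4
  .#.|.  b2=0 t=0,i=7
  ..#|#  b1=1 t=0,i=13
  ...|#  b0=1 t=1,i=0
  bits 01000011 = 67

67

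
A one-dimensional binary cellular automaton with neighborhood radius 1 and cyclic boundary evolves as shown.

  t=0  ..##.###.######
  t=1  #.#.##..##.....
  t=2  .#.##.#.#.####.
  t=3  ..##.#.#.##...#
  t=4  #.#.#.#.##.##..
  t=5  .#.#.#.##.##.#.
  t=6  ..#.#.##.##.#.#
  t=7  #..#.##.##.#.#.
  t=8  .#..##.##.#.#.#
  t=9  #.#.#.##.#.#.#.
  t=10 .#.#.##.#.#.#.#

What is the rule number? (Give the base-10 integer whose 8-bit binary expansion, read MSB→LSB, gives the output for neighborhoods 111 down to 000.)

  [7] ### => .  t=0,i=6
  [6] ##. => .  t=0,i=3
  [5] #.# => #  t=0,i=4
  [4] #.. => #  t=0,i=0
  [3] .## => #  t=0,i=2
  [2] .#. => .  t=1,i=0
  [1] ..# => .  t=0,i=1
  [0] ... => #  t=1,i=11
  bits 00111001 = 57

57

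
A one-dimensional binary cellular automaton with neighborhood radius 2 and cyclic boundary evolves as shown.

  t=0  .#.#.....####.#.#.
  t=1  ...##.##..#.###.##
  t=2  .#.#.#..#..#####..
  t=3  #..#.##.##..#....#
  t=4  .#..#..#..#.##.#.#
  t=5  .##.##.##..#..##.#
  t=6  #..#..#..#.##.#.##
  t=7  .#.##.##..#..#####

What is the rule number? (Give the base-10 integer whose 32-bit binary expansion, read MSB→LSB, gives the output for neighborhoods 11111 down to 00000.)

783469399

  [31] ##### => .  t=2,i=13
  [30] ####. => .  t=0,i=11
  [29] ###.# => #  t=0,i=12
  [28] ###.. => .  t=2,i=15
  [27] ##.## => #  t=1,i=5
  [26] ##.#. => #  t=0,i=13
  [25] ##..# => #  t=1,i=8
  [24] ##... => .  t=1,i=0
  [23] #.### => #  t=1,i=12
  [22] #.##. => .  t=1,i=6
  [21] #.#.# => #  t=0,i=14
  [20] #.#.. => #  t=0,i=3
  [19] #..## => .  t=2,i=10
  [18] #..#. => .  t=0,i=0
  [17] #...# => #  t=1,i=1
  [16] #.... => .  t=0,i=5
  [15] .#### => #  t=0,i=10
  [14] .###. => #  t=1,i=13
  [13] .##.# => .  t=1,i=4
  [12] .##.. => .  t=1,i=7
  [11] .#.## => #  t=1,i=11
  [10] .#.#. => .  t=0,i=2
  [9] .#..# => #  t=0,i=17
  [8] .#... => #  t=0,i=4
  [7] ..### => .  t=0,i=9
  [6] ..##. => #  t=1,i=3
  [5] ..#.# => .  t=0,i=1
  [4] ..#.. => #  t=2,i=8
  [3] ...## => .  t=0,i=8
  [2] ...#. => #  t=2,i=0
  [1] ....# => #  t=0,i=7
  [0] ..... => #  t=0,i=6
  bits 00101110101100101100101101010111 = 783469399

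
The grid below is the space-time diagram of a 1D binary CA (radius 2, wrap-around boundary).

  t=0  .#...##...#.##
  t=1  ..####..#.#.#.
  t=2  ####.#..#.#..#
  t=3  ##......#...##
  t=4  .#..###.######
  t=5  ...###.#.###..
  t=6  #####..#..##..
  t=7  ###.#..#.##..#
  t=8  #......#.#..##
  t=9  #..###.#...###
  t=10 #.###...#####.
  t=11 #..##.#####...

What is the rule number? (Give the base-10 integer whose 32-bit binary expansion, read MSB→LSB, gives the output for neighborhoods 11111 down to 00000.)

2557133307

  #####|#  b31=1 t=2,i=1
  ####.|.  b30=0 t=1,i=4
  ###.#|.  b29=0 t=2,i=3
  ###..|#  b28=1 t=1,i=5
  ##.##|#  b27=1 t=4,i=7
  ##.#.|.  b26=0 t=0,i=0
  ##..#|.  b25=0 t=1,i=6
  ##...|.  b24=0 t=0,i=7
  #.###|.  b23=0 t=4,i=8
  #.##.|#  b22=1 t=0,i=12
  #.#.#|#  b21=1 t=1,i=10
  #.#..|.  b20=0 t=0,i=1
  #..##|#  b19=1 t=2,i=12
  #..#.|.  b18=0 t=1,i=7
  #...#|#  b17=1 t=0,i=3
  #....|.  b16=0 t=3,i=3
  .####|#  b15=1 t=1,i=3
  .###.|#  b14=1 t=4,i=5
  .##.#|.  b13=0 t=0,i=13
  .##..|.  b12=0 t=0,i=6
  .#.##|.  b11=0 t=0,i=11
  .#.#.|.  b10=0 t=1,i=9
  .#..#|.  b9=0 t=2,i=6
  .#...|#  b8=1 t=0,i=2
  ..###|#  b7=1 t=1,i=2
  ..##.|#  b6=1 t=0,i=5
  ..#.#|#  b5=1 t=0,i=10
  ..#..|#  b4=1 t=3,i=8
  ...##|#  b3=1 t=0,i=4
  ...#.|.  b2=0 t=0,i=9
  ....#|#  b1=1 t=3,i=6
  .....|#  b0=1 t=3,i=4
  bits 10011000011010101100000111111011 = 2557133307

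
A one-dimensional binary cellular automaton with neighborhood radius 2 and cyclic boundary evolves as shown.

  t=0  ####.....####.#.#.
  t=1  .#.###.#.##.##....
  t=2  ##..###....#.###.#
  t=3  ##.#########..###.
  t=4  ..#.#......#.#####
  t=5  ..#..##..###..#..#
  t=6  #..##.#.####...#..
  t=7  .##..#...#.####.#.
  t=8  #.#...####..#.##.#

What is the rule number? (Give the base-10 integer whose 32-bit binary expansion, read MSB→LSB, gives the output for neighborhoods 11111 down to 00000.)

1024185254

  ##### -> .   bit 31 = 0  t=3,i=5
  ####. -> .   bit 30 = 0  t=0,i=2
  ###.# -> #   bit 29 = 1  t=0,i=12
  ###.. -> #   bit 28 = 1  t=0,i=3
  ##.## -> #   bit 27 = 1  t=1,i=11
  ##.#. -> #   bit 26 = 1  t=0,i=13
  ##..# -> .   bit 25 = 0  t=2,i=2
  ##... -> #   bit 24 = 1  t=0,i=4
  #.### -> .   bit 23 = 0  t=0,i=0
  #.##. -> .   bit 22 = 0  t=1,i=9
  #.#.# -> .   bit 21 = 0  t=0,i=14
  #.#.. -> .   bit 20 = 0  t=4,i=4
  #..## -> #   bit 19 = 1  t=2,i=3
  #..#. -> .   bit 18 = 0  t=4,i=1
  #...# -> #   bit 17 = 1  t=6,i=13
  #.... -> #   bit 16 = 1  t=0,i=5
  .#### -> #   bit 15 = 1  t=0,i=1
  .###. -> #   bit 14 = 1  t=1,i=4
  .##.# -> .   bit 13 = 0  t=1,i=10
  .##.. -> #   bit 12 = 1  t=1,i=13
  .#.## -> .   bit 11 = 0  t=0,i=17
  .#.#. -> .   bit 10 = 0  t=0,i=15
  .#..# -> #   bit 9 = 1  t=5,i=0
  .#... -> #   bit 8 = 1  t=4,i=5
  ..### -> #   bit 7 = 1  t=0,i=9
  ..##. -> .   bit 6 = 0  t=5,i=5
  ..#.# -> #   bit 5 = 1  t=1,i=1
  ..#.. -> .   bit 4 = 0  t=5,i=2
  ...## -> .   bit 3 = 0  t=0,i=8
  ...#. -> #   bit 2 = 1  t=1,i=0
  ....# -> #   bit 1 = 1  t=0,i=7
  ..... -> .   bit 0 = 0  t=0,i=6
  bits 00111101000010111101001110100110 = 1024185254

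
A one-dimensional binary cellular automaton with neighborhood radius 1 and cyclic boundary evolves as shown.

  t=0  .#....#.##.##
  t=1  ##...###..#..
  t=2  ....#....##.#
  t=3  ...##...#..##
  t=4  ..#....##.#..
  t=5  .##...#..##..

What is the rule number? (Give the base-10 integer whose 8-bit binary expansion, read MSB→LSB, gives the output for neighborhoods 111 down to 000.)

38

  ### -> .   bit 7 = 0  t=1,i=6
  ##. -> .   bit 6 = 0  t=0,i=9
  #.# -> #   bit 5 = 1  t=0,i=0
  #.. -> .   bit 4 = 0  t=0,i=2
  .## -> .   bit 3 = 0  t=0,i=8
  .#. -> #   bit 2 = 1  t=0,i=1
  ..# -> #   bit 1 = 1  t=0,i=5
  ... -> .   bit 0 = 0  t=0,i=3
  bits 00100110 = 38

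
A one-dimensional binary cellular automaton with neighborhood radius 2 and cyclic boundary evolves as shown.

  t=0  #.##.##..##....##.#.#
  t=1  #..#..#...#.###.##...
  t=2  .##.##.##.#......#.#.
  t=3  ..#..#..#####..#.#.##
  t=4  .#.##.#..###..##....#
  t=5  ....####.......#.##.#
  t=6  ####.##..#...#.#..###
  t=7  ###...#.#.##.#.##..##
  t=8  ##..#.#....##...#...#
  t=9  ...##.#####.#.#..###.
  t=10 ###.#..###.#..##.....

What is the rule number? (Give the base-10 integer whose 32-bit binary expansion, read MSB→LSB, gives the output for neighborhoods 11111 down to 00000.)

3289887530

  [31] ##### => #  t=3,i=10
  [30] ####. => #  t=3,i=11
  [29] ###.# => .  t=1,i=14
  [28] ###.. => .  t=3,i=12
  [27] ##.## => .  t=0,i=1
  [26] ##.#. => #  t=0,i=17
  [25] ##..# => .  t=0,i=7
  [24] ##... => .  t=0,i=11
  [23] #.### => .  t=1,i=12
  [22] #.##. => .  t=0,i=2
  [21] #.#.# => .  t=0,i=18
  [20] #.#.. => #  t=2,i=10
  [19] #..## => .  t=0,i=8
  [18] #..#. => #  t=1,i=2
  [17] #...# => #  t=1,i=8
  [16] #.... => #  t=0,i=12
  [15] .#### => #  t=3,i=9
  [14] .###. => .  t=1,i=13
  [13] .##.# => #  t=0,i=0
  [12] .##.. => #  t=0,i=6
  [11] .#.## => .  t=0,i=19
  [10] .#.#. => .  t=2,i=18
  [9] .#..# => #  t=1,i=1
  [8] .#... => #  t=1,i=7
  [7] ..### => .  t=3,i=8
  [6] ..##. => .  t=0,i=9
  [5] ..#.# => #  t=1,i=10
  [4] ..#.. => .  t=1,i=0
  [3] ...## => #  t=0,i=14
  [2] ...#. => .  t=1,i=9
  [1] ....# => #  t=0,i=13
  [0] ..... => .  t=2,i=13
  bits 11000100000101111011001100101010 = 3289887530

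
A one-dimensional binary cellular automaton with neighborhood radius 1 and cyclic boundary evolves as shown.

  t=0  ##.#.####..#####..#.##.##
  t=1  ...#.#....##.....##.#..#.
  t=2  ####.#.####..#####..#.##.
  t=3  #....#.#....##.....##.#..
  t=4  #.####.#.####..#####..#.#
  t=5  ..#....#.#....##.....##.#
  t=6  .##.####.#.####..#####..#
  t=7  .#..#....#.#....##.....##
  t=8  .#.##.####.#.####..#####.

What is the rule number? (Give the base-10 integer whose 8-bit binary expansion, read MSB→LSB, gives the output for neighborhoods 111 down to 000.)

  ###|.  b7=0 t=0,i=0
  ##.|.  b6=0 t=0,i=1
  #.#|.  b5=0 t=0,i=2
  #..|.  b4=0 t=0,i=9
  .##|#  b3=1 t=0,i=5
  .#.|#  b2=1 t=0,i=3
  ..#|#  b1=1 t=0,i=10
  ...|#  b0=1 t=1,i=0
  bits 00001111 = 15

15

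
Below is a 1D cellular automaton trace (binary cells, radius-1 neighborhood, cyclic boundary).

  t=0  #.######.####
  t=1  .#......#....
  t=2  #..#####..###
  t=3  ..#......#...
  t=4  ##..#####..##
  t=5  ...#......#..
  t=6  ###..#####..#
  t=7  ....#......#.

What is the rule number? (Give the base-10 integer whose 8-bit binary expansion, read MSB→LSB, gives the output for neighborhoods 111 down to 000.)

35

  ###|.  b7=0 t=0,i=3
  ##.|.  b6=0 t=0,i=0
  #.#|#  b5=1 t=0,i=1
  #..|.  b4=0 t=1,i=2
  .##|.  b3=0 t=0,i=2
  .#.|.  b2=0 t=1,i=1
  ..#|#  b1=1 t=1,i=0
  ...|#  b0=1 t=1,i=3
  bits 00100011 = 35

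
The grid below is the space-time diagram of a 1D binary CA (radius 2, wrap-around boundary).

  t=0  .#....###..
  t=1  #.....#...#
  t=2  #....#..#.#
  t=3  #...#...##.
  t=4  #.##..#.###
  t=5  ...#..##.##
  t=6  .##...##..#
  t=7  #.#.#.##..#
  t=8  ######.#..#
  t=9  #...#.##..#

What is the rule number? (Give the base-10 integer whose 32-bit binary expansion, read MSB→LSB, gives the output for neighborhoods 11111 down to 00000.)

1144175844

  ##### -> .   bit 31 = 0  t=8,i=1
  ####. -> #   bit 30 = 1  t=4,i=10
  ###.# -> .   bit 29 = 0  t=4,i=0
  ###.. -> .   bit 28 = 0  t=0,i=8
  ##.## -> .   bit 27 = 0  t=4,i=1
  ##.#. -> #   bit 26 = 1  t=3,i=10
  ##..# -> .   bit 25 = 0  t=4,i=4
  ##... -> .   bit 24 = 0  t=0,i=9
  #.### -> .   bit 23 = 0  t=4,i=8
  #.##. -> .   bit 22 = 0  t=2,i=10
  #.#.# -> #   bit 21 = 1  t=7,i=2
  #.#.. -> #   bit 20 = 1  t=3,i=0
  #..## -> .   bit 19 = 0  t=5,i=5
  #..#. -> .   bit 18 = 0  t=2,i=7
  #...# -> #   bit 17 = 1  t=0,i=10
  #.... -> .   bit 16 = 0  t=0,i=3
  .#### -> #   bit 15 = 1  t=4,i=9
  .###. -> .   bit 14 = 0  t=0,i=7
  .##.# -> #   bit 13 = 1  t=3,i=9
  .##.. -> #   bit 12 = 1  t=1,i=0
  .#.## -> #   bit 11 = 1  t=2,i=9
  .#.#. -> #   bit 10 = 1  t=7,i=3
  .#..# -> .   bit 9 = 0  t=2,i=6
  .#... -> .   bit 8 = 0  t=0,i=2
  ..### -> #   bit 7 = 1  t=0,i=6
  ..##. -> #   bit 6 = 1  t=1,i=10
  ..#.# -> #   bit 5 = 1  t=2,i=8
  ..#.. -> .   bit 4 = 0  t=0,i=1
  ...## -> .   bit 3 = 0  t=0,i=5
  ...#. -> #   bit 2 = 1  t=0,i=0
  ....# -> .   bit 1 = 0  t=0,i=4
  ..... -> .   bit 0 = 0  t=1,i=3
  bits 01000100001100101011110011100100 = 1144175844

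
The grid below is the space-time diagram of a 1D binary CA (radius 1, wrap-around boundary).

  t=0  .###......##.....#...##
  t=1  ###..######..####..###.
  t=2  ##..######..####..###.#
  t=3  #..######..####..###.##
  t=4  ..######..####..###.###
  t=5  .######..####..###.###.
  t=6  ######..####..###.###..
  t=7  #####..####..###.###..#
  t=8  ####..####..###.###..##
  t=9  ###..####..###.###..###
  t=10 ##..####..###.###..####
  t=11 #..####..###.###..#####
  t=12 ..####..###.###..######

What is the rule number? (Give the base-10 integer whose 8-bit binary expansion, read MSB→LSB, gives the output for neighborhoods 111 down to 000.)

  ###|#  b7=1 t=0,i=2
  ##.|.  b6=0 t=0,i=3
  #.#|#  b5=1 t=0,i=0
  #..|.  b4=0 t=0,i=4
  .##|#  b3=1 t=0,i=1
  .#.|.  b2=0 t=0,i=17
  ..#|#  b1=1 t=0,i=9
  ...|#  b0=1 t=0,i=5
  bits 10101011 = 171

171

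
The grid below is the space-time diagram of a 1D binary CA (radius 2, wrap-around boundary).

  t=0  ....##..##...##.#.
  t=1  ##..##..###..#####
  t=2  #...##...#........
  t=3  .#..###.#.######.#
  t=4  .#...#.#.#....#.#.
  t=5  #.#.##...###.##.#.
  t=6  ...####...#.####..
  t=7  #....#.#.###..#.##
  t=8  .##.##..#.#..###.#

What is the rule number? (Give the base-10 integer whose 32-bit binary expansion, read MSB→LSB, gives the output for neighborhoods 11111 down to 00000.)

1297447269

  nb #####: next=.  (t=1,i=15, bit31=0)
  nb ####.: next=#  (t=1,i=0, bit30=1)
  nb ###.#: next=.  (t=3,i=6, bit29=0)
  nb ###..: next=.  (t=1,i=1, bit28=0)
  nb ##.##: next=#  (t=5,i=12, bit27=1)
  nb ##.#.: next=#  (t=0,i=15, bit26=1)
  nb ##..#: next=.  (t=0,i=6, bit25=0)
  nb ##...: next=#  (t=0,i=10, bit24=1)
  nb #.###: next=.  (t=3,i=10, bit23=0)
  nb #.##.: next=#  (t=5,i=4, bit22=1)
  nb #.#.#: next=.  (t=3,i=8, bit21=0)
  nb #.#..: next=#  (t=0,i=16, bit20=1)
  nb #..##: next=.  (t=0,i=7, bit19=0)
  nb #..#.: next=#  (t=4,i=0, bit18=1)
  nb #...#: next=.  (t=0,i=11, bit17=0)
  nb #....: next=#  (t=0,i=0, bit16=1)
  nb .####: next=.  (t=1,i=14, bit15=0)
  nb .###.: next=#  (t=1,i=9, bit14=1)
  nb .##.#: next=#  (t=0,i=14, bit13=1)
  nb .##..: next=#  (t=0,i=5, bit12=1)
  nb .#.##: next=#  (t=3,i=9, bit11=1)
  nb .#.#.: next=.  (t=3,i=0, bit10=0)
  nb .#..#: next=.  (t=3,i=2, bit9=0)
  nb .#...: next=#  (t=0,i=17, bit8=1)
  nb ..###: next=.  (t=1,i=8, bit7=0)
  nb ..##.: next=#  (t=0,i=4, bit6=1)
  nb ..#.#: next=#  (t=4,i=5, bit5=1)
  nb ..#..: next=.  (t=2,i=0, bit4=0)
  nb ...##: next=.  (t=0,i=3, bit3=0)
  nb ...#.: next=#  (t=2,i=8, bit2=1)
  nb ....#: next=.  (t=0,i=2, bit1=0)
  nb .....: next=#  (t=0,i=1, bit0=1)
  bits 01001101010101010111100101100101 = 1297447269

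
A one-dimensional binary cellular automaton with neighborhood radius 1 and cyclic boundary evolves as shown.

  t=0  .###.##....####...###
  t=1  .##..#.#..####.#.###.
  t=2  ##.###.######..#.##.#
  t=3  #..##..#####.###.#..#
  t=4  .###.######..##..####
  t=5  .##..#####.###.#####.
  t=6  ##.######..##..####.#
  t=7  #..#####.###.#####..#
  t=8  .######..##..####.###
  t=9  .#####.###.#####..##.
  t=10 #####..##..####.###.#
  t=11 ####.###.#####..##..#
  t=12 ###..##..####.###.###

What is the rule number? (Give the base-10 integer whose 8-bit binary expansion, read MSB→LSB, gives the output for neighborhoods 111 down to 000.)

  ###|#  b7=1 t=0,i=2
  ##.|.  b6=0 t=0,i=3
  #.#|.  b5=0 t=0,i=0
  #..|#  b4=1 t=0,i=7
  .##|#  b3=1 t=0,i=1
  .#.|#  b2=1 t=1,i=5
  ..#|#  b1=1 t=0,i=10
  ...|.  b0=0 t=0,i=8
  bits 10011110 = 158

158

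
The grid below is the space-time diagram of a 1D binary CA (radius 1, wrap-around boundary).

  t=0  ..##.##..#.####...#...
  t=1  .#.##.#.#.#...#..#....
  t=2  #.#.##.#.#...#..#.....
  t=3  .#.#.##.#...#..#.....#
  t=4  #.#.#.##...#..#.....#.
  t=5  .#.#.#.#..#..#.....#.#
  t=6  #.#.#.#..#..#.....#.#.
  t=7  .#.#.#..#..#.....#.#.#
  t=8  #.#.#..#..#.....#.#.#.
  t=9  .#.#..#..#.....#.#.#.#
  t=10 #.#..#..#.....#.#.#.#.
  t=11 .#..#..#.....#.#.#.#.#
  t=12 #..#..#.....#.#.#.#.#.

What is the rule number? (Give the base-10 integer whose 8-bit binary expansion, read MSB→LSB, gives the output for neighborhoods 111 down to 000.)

  nb ###: next=.  (t=0,i=12, bit7=0)
  nb ##.: next=#  (t=0,i=3, bit6=1)
  nb #.#: next=#  (t=0,i=4, bit5=1)
  nb #..: next=.  (t=0,i=7, bit4=0)
  nb .##: next=.  (t=0,i=2, bit3=0)
  nb .#.: next=.  (t=0,i=9, bit2=0)
  nb ..#: next=#  (t=0,i=1, bit1=1)
  nb ...: next=.  (t=0,i=0, bit0=0)
  bits 01100010 = 98

98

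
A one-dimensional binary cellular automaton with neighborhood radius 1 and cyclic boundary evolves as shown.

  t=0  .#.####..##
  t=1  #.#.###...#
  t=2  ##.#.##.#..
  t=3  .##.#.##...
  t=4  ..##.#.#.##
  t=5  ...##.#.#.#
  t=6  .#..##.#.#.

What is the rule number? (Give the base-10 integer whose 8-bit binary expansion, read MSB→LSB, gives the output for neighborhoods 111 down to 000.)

  nb ###: next=#  (t=0,i=4, bit7=1)
  nb ##.: next=#  (t=0,i=6, bit6=1)
  nb #.#: next=#  (t=0,i=0, bit5=1)
  nb #..: next=.  (t=0,i=7, bit4=0)
  nb .##: next=.  (t=0,i=3, bit3=0)
  nb .#.: next=.  (t=0,i=1, bit2=0)
  nb ..#: next=.  (t=0,i=8, bit1=0)
  nb ...: next=#  (t=1,i=8, bit0=1)
  bits 11100001 = 225

225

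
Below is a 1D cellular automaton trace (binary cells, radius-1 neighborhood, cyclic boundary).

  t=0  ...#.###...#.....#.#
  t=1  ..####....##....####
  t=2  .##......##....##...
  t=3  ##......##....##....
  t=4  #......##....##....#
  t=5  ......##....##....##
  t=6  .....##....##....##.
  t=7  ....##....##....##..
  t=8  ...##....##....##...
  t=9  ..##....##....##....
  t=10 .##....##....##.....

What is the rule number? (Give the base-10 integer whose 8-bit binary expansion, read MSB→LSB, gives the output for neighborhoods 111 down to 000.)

  nb ###: next=.  (t=0,i=6, bit7=0)
  nb ##.: next=.  (t=0,i=7, bit6=0)
  nb #.#: next=#  (t=0,i=4, bit5=1)
  nb #..: next=.  (t=0,i=0, bit4=0)
  nb .##: next=#  (t=0,i=5, bit3=1)
  nb .#.: next=#  (t=0,i=3, bit2=1)
  nb ..#: next=#  (t=0,i=2, bit1=1)
  nb ...: next=.  (t=0,i=1, bit0=0)
  bits 00101110 = 46

46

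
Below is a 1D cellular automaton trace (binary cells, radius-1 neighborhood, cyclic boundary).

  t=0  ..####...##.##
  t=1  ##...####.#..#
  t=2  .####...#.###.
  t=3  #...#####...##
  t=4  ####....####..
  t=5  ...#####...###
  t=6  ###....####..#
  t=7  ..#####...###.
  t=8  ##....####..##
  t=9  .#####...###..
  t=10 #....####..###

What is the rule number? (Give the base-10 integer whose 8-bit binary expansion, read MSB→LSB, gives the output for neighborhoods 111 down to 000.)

87

  ###|.  b7=0 t=0,i=3
  ##.|#  b6=1 t=0,i=5
  #.#|.  b5=0 t=0,i=11
  #..|#  b4=1 t=0,i=0
  .##|.  b3=0 t=0,i=2
  .#.|#  b2=1 t=1,i=10
  ..#|#  b1=1 t=0,i=1
  ...|#  b0=1 t=0,i=7
  bits 01010111 = 87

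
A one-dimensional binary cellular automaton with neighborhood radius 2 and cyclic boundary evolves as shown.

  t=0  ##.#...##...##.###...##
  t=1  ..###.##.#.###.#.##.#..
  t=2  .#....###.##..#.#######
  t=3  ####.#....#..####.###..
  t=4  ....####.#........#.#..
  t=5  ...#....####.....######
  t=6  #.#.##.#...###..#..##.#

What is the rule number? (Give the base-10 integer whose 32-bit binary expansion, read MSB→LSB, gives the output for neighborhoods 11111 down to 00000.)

  #####|#  b31=1 t=2,i=18
  ####.|.  b30=0 t=0,i=0
  ###.#|.  b29=0 t=0,i=1
  ###..|#  b28=1 t=0,i=17
  ##.##|.  b27=0 t=0,i=14
  ##.#.|#  b26=1 t=0,i=2
  ##..#|.  b25=0 t=2,i=12
  ##...|#  b24=1 t=0,i=9
  #.###|#  b23=1 t=0,i=15
  #.##.|#  b22=1 t=1,i=6
  #.#.#|.  b21=0 t=1,i=9
  #.#..|#  b20=1 t=0,i=3
  #..##|.  b19=0 t=3,i=12
  #..#.|#  b18=1 t=2,i=13
  #...#|.  b17=0 t=0,i=5
  #....|#  b16=1 t=1,i=22
  .####|.  b15=0 t=0,i=22
  .###.|.  b14=0 t=0,i=16
  .##.#|#  b13=1 t=0,i=13
  .##..|.  b12=0 t=0,i=8
  .#.##|#  b11=1 t=1,i=10
  .#.#.|#  b10=1 t=4,i=19
  .#..#|.  b9=0 t=3,i=11
  .#...|#  b8=1 t=0,i=4
  ..###|.  b7=0 t=0,i=21
  ..##.|#  b6=1 t=0,i=7
  ..#.#|#  b5=1 t=2,i=14
  ..#..|.  b4=0 t=3,i=10
  ...##|#  b3=1 t=0,i=6
  ...#.|#  b2=1 t=3,i=9
  ....#|.  b1=0 t=1,i=0
  .....|.  b0=0 t=4,i=0
  bits 10010101110101010010110101101100 = 2513775980

2513775980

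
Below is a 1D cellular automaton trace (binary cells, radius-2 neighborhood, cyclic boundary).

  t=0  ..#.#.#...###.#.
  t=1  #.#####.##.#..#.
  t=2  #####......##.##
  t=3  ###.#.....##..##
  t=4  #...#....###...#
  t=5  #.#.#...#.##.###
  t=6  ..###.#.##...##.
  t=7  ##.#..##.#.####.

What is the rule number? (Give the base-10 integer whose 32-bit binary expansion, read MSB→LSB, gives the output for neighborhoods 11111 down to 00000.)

  #####|#  b31=1 t=1,i=4
  ####.|.  b30=0 t=1,i=5
  ###.#|.  b29=0 t=0,i=12
  ###..|#  b28=1 t=2,i=4
  ##.##|.  b27=0 t=1,i=7
  ##.#.|.  b26=0 t=0,i=13
  ##..#|.  b25=0 t=3,i=12
  ##...|.  b24=0 t=2,i=5
  #.###|#  b23=1 t=1,i=2
  #.##.|.  b22=0 t=1,i=8
  #.#.#|#  b21=1 t=0,i=4
  #.#..|#  b20=1 t=0,i=6
  #..##|.  b19=0 t=3,i=13
  #..#.|.  b18=0 t=1,i=13
  #...#|#  b17=1 t=0,i=0
  #....|.  b16=0 t=2,i=6
  .####|#  b15=1 t=1,i=3
  .###.|#  b14=1 t=0,i=11
  .##.#|.  b13=0 t=1,i=9
  .##..|#  b12=1 t=3,i=11
  .#.##|#  b11=1 t=1,i=1
  .#.#.|#  b10=1 t=0,i=3
  .#..#|#  b9=1 t=1,i=12
  .#...|.  b8=0 t=0,i=7
  ..###|.  b7=0 t=0,i=10
  ..##.|#  b6=1 t=2,i=11
  ..#.#|#  b5=1 t=0,i=2
  ..#..|#  b4=1 t=4,i=4
  ...##|#  b3=1 t=0,i=9
  ...#.|.  b2=0 t=0,i=1
  ....#|.  b1=0 t=2,i=9
  .....|.  b0=0 t=2,i=7
  bits 10010000101100101101111001111000 = 2427641464

2427641464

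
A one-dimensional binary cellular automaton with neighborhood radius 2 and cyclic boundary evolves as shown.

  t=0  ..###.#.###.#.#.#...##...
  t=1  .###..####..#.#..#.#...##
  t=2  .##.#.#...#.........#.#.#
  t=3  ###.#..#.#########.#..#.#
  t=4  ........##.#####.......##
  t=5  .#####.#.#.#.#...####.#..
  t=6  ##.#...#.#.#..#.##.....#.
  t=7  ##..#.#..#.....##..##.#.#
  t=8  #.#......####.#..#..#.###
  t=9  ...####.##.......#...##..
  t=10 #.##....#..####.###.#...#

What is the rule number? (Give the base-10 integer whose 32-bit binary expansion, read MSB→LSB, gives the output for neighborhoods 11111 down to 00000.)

2195810717

  [31] ##### => #  t=3,i=11
  [30] ####. => .  t=1,i=8
  [29] ###.# => .  t=0,i=4
  [28] ###.. => .  t=1,i=3
  [27] ##.## => .  t=1,i=0
  [26] ##.#. => .  t=0,i=5
  [25] ##..# => #  t=1,i=4
  [24] ##... => .  t=0,i=22
  [23] #.### => #  t=0,i=8
  [22] #.##. => #  t=2,i=1
  [21] #.#.# => #  t=0,i=6
  [20] #.#.. => .  t=0,i=16
  [19] #..## => .  t=1,i=5
  [18] #..#. => .  t=1,i=11
  [17] #...# => .  t=0,i=18
  [16] #.... => #  t=0,i=23
  [15] .#### => .  t=1,i=7
  [14] .###. => #  t=0,i=3
  [13] .##.# => #  t=1,i=24
  [12] .##.. => .  t=0,i=21
  [11] .#.## => #  t=0,i=7
  [10] .#.#. => .  t=0,i=13
  [9] .#..# => .  t=1,i=15
  [8] .#... => #  t=0,i=17
  [7] ..### => #  t=0,i=2
  [6] ..##. => .  t=0,i=20
  [5] ..#.# => .  t=1,i=12
  [4] ..#.. => #  t=2,i=10
  [3] ...## => #  t=0,i=1
  [2] ...#. => #  t=2,i=9
  [1] ....# => .  t=0,i=0
  [0] ..... => #  t=0,i=24
  bits 10000010111000010110100110011101 = 2195810717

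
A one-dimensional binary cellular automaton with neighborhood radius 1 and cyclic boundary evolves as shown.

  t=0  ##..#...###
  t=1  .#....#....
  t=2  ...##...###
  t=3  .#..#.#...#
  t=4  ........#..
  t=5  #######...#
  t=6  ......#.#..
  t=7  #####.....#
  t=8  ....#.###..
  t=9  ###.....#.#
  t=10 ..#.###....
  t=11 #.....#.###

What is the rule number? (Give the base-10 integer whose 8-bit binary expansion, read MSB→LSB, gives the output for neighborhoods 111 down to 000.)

  ###|.  b7=0 t=0,i=0
  ##.|#  b6=1 t=0,i=1
  #.#|.  b5=0 t=3,i=0
  #..|.  b4=0 t=0,i=2
  .##|.  b3=0 t=0,i=8
  .#.|.  b2=0 t=0,i=4
  ..#|.  b1=0 t=0,i=3
  ...|#  b0=1 t=0,i=6
  bits 01000001 = 65

65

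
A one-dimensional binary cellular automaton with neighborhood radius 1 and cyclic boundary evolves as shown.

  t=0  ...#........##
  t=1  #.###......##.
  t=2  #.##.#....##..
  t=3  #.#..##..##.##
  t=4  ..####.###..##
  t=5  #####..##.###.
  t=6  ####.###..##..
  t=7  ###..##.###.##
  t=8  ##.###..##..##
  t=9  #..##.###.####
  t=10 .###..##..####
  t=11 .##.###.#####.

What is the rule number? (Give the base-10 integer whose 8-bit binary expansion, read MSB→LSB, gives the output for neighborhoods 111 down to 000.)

  nb ###: next=#  (t=1,i=3, bit7=1)
  nb ##.: next=.  (t=0,i=13, bit6=0)
  nb #.#: next=.  (t=1,i=1, bit5=0)
  nb #..: next=#  (t=0,i=0, bit4=1)
  nb .##: next=#  (t=0,i=12, bit3=1)
  nb .#.: next=#  (t=0,i=3, bit2=1)
  nb ..#: next=#  (t=0,i=2, bit1=1)
  nb ...: next=.  (t=0,i=1, bit0=0)
  bits 10011110 = 158

158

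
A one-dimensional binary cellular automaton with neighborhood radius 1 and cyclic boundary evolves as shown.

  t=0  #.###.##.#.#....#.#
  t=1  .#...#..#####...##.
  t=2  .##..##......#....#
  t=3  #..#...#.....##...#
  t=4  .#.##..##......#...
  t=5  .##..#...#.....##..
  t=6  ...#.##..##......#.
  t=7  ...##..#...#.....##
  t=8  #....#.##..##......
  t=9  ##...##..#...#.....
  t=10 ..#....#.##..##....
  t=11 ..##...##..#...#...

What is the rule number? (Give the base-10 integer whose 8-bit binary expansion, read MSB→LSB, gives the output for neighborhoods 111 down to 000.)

52

  nb ###: next=.  (t=0,i=3, bit7=0)
  nb ##.: next=.  (t=0,i=0, bit6=0)
  nb #.#: next=#  (t=0,i=1, bit5=1)
  nb #..: next=#  (t=0,i=12, bit4=1)
  nb .##: next=.  (t=0,i=2, bit3=0)
  nb .#.: next=#  (t=0,i=9, bit2=1)
  nb ..#: next=.  (t=0,i=15, bit1=0)
  nb ...: next=.  (t=0,i=13, bit0=0)
  bits 00110100 = 52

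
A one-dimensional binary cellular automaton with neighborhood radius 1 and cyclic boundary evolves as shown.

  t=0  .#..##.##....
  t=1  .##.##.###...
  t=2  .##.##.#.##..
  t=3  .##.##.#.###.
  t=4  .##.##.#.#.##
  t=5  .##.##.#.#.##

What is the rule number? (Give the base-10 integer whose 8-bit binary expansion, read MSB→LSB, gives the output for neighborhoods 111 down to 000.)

  [7] ### => .  t=1,i=8
  [6] ##. => #  t=0,i=5
  [5] #.# => .  t=0,i=6
  [4] #.. => #  t=0,i=2
  [3] .## => #  t=0,i=4
  [2] .#. => #  t=0,i=1
  [1] ..# => .  t=0,i=0
  [0] ... => .  t=0,i=10
  bits 01011100 = 92

92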